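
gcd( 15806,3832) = 2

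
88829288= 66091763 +22737525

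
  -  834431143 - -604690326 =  - 229740817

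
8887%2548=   1243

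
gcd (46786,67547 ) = 1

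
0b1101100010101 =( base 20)h6d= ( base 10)6933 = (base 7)26133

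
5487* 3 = 16461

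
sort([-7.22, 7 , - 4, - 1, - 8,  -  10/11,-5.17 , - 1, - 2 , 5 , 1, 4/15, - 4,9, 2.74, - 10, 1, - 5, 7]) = [ - 10 , - 8 ,-7.22, - 5.17 , - 5, - 4,-4, - 2, - 1,- 1 , - 10/11,4/15, 1 , 1, 2.74, 5, 7, 7,  9]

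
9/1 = 9 = 9.00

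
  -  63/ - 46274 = 63/46274  =  0.00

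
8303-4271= 4032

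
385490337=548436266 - 162945929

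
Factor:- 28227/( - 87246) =2^(- 1)*3^( - 1 ) *37^( - 1)*97^2*131^(  -  1) =9409/29082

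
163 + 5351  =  5514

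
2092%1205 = 887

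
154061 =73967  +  80094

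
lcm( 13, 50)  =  650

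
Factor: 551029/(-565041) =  - 3^(- 1 )*19^( - 1)*23^(-1)*29^1 * 431^(-1)*19001^1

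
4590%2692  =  1898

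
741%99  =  48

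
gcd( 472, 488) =8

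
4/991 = 4/991 = 0.00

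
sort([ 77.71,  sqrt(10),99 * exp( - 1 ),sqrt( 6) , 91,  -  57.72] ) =[ - 57.72,sqrt( 6 ),sqrt(10 ), 99*exp( - 1 ) , 77.71, 91]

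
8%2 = 0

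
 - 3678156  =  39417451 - 43095607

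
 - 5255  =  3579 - 8834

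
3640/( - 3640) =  -1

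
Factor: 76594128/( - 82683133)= - 2^4*3^1*131^1*733^(-1) *937^1*8677^(-1) = - 5891856/6360241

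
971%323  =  2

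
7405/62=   7405/62= 119.44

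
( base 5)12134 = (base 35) q9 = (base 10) 919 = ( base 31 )TK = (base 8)1627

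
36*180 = 6480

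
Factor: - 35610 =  - 2^1*3^1*5^1 *1187^1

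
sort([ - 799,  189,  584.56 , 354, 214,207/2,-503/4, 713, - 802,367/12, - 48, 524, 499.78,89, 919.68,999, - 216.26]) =[ - 802, -799, - 216.26 , - 503/4, - 48, 367/12, 89,207/2, 189, 214, 354, 499.78, 524,584.56, 713, 919.68, 999 ]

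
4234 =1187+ 3047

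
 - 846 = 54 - 900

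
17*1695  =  28815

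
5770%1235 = 830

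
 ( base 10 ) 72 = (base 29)2e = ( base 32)28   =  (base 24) 30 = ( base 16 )48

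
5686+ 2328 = 8014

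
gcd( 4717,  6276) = 1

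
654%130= 4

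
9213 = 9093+120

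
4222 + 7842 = 12064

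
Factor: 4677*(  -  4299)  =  -3^2*1433^1*1559^1 = - 20106423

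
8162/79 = 103 + 25/79  =  103.32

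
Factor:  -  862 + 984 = 122 = 2^1 * 61^1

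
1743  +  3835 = 5578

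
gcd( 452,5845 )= 1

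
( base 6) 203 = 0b1001011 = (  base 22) 39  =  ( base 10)75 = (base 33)29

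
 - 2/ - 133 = 2/133  =  0.02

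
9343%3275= 2793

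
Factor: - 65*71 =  - 5^1*13^1*71^1 = - 4615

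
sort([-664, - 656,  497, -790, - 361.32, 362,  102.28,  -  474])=[ - 790, - 664, -656,- 474, - 361.32, 102.28, 362,  497 ] 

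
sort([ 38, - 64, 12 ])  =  [ - 64, 12,38] 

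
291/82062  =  1/282 = 0.00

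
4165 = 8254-4089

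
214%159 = 55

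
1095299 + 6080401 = 7175700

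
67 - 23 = 44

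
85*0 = 0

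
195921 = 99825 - - 96096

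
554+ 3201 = 3755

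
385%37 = 15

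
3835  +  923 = 4758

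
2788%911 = 55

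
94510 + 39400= 133910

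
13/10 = 1 + 3/10= 1.30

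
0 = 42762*0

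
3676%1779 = 118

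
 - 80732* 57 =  - 4601724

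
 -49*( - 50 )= 2450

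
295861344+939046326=1234907670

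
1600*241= 385600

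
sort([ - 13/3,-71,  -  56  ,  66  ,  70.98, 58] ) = [ - 71,  -  56 , - 13/3,58,66,70.98 ]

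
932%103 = 5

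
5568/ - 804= -7 + 5/67 = - 6.93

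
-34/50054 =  - 17/25027 =- 0.00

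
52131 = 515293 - 463162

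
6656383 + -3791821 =2864562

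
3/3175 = 3/3175 = 0.00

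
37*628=23236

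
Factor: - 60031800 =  - 2^3*3^3*5^2*11117^1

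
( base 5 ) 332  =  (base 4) 1130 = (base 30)32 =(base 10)92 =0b1011100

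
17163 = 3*5721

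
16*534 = 8544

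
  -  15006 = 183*( - 82)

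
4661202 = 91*51222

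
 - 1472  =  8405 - 9877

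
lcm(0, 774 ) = 0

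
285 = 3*95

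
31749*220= 6984780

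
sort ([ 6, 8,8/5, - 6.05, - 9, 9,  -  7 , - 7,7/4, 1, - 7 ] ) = [-9,- 7, - 7, - 7, - 6.05, 1, 8/5,7/4,6, 8,9]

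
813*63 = 51219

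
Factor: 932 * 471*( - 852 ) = -374004144  =  - 2^4 * 3^2*71^1*157^1*233^1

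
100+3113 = 3213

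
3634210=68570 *53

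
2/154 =1/77 = 0.01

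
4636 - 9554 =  - 4918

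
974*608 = 592192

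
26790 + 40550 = 67340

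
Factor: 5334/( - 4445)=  - 2^1*  3^1*5^ ( - 1 ) = - 6/5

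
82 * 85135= 6981070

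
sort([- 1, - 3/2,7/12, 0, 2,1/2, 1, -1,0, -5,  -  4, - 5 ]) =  [ - 5,  -  5, - 4,  -  3/2, - 1 , - 1,0, 0,1/2, 7/12,1 , 2]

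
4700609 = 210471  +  4490138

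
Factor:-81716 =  - 2^2*31^1 * 659^1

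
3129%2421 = 708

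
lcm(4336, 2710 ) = 21680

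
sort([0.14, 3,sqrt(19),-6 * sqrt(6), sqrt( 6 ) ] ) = [- 6*sqrt(6 ), 0.14,sqrt( 6),3, sqrt( 19 )] 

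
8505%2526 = 927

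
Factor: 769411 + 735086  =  3^1*659^1*761^1 =1504497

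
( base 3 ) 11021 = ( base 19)61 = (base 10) 115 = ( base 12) 97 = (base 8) 163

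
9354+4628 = 13982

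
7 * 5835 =40845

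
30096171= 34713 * 867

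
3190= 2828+362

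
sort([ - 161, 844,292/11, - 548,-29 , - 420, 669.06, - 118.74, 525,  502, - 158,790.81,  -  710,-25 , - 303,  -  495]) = [-710, - 548, - 495 , - 420, - 303, - 161, - 158, - 118.74 , - 29, - 25,292/11,502, 525, 669.06, 790.81,844]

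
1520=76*20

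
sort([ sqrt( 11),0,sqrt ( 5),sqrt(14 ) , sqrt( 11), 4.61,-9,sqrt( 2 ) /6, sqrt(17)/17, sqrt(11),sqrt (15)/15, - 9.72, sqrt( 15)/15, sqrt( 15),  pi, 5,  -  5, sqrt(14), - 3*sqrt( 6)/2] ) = [ -9.72, - 9, - 5, - 3*sqrt(6 )/2,0 , sqrt(2 )/6,sqrt( 17 )/17, sqrt ( 15 ) /15,sqrt( 15 )/15, sqrt( 5),pi, sqrt(11), sqrt( 11), sqrt(11), sqrt(14),sqrt(14) , sqrt( 15), 4.61, 5 ] 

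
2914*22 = 64108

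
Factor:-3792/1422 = -2^3*3^( - 1 ) = - 8/3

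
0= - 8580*0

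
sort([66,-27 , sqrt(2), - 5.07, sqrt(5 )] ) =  [ - 27, - 5.07, sqrt(2 ), sqrt (5 ), 66] 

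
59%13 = 7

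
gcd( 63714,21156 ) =246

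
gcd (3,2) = 1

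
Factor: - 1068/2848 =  - 3/8  =  - 2^( - 3 ) * 3^1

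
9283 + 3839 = 13122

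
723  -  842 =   -  119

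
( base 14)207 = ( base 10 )399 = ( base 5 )3044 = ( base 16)18F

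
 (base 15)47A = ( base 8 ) 1767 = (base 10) 1015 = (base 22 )223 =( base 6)4411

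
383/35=10 + 33/35 = 10.94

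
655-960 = -305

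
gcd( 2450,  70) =70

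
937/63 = 937/63 = 14.87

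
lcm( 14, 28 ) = 28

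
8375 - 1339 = 7036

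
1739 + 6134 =7873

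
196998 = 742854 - 545856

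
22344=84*266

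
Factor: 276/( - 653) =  - 2^2*3^1*23^1 * 653^( - 1)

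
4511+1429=5940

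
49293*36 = 1774548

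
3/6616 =3/6616 = 0.00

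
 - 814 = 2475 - 3289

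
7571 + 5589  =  13160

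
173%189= 173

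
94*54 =5076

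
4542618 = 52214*87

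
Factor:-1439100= -2^2*3^3*5^2 * 13^1*41^1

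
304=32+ 272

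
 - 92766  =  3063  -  95829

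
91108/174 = 523  +  53/87  =  523.61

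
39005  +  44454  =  83459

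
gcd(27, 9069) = 3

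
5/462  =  5/462 =0.01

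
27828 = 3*9276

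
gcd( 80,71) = 1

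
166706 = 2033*82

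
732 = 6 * 122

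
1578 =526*3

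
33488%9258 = 5714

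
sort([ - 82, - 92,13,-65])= [ - 92, - 82,  -  65,13 ] 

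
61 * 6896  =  420656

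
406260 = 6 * 67710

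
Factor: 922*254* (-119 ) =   -  27868372 = -  2^2 * 7^1*17^1 * 127^1*461^1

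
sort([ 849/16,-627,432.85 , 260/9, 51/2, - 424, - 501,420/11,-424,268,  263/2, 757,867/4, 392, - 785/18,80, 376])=[ - 627  , - 501,- 424, - 424, - 785/18,51/2,260/9,420/11, 849/16,80, 263/2, 867/4 , 268, 376, 392, 432.85 , 757 ] 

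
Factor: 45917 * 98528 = 2^5*17^1 * 37^1 * 73^1 * 3079^1=4524110176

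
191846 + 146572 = 338418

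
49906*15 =748590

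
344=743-399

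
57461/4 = 14365  +  1/4 = 14365.25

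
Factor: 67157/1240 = 2^ (  -  3)*5^( - 1)*31^( - 1)*67157^1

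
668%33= 8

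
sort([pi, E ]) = [ E,pi ] 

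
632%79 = 0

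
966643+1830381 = 2797024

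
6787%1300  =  287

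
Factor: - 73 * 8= - 584= - 2^3*73^1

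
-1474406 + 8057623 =6583217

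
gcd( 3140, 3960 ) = 20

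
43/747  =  43/747  =  0.06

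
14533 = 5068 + 9465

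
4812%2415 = 2397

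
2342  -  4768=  - 2426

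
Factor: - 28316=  - 2^2 * 7079^1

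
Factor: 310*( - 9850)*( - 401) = 2^2*5^3*31^1*197^1 * 401^1 = 1224453500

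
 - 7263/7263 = - 1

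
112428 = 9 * 12492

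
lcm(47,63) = 2961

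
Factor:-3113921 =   -  3113921^1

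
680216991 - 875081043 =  - 194864052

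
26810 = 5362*5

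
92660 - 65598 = 27062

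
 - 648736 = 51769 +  - 700505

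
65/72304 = 65/72304=0.00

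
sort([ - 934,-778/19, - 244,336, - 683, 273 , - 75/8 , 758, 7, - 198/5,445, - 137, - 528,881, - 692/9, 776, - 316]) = [ - 934, - 683, - 528, - 316, - 244, - 137, - 692/9 , - 778/19,-198/5, - 75/8,7,273 , 336, 445, 758 , 776,881]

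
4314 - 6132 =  - 1818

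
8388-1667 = 6721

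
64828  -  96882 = -32054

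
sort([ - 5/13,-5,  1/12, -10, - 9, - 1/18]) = [-10,-9 ,-5, - 5/13, - 1/18,1/12 ] 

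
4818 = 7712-2894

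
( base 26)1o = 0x32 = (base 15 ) 35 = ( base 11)46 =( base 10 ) 50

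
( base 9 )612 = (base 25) jm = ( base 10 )497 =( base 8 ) 761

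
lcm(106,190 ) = 10070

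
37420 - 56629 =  - 19209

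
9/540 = 1/60  =  0.02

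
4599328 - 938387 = 3660941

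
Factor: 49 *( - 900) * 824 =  - 36338400 = - 2^5* 3^2*5^2 * 7^2 * 103^1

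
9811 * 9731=95470841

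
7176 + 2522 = 9698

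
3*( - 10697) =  - 32091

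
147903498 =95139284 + 52764214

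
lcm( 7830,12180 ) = 109620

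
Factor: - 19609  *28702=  - 562817518 = - 2^1 * 113^1*127^1*19609^1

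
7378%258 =154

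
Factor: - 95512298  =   - 2^1 * 7^1 * 197^1 * 34631^1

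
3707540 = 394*9410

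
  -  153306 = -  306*501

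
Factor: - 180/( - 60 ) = 3 = 3^1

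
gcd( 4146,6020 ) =2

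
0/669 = 0 =0.00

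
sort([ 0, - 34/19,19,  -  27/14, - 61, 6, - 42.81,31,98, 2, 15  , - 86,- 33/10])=[  -  86, - 61,  -  42.81,-33/10, - 27/14,  -  34/19, 0,  2, 6,15,19, 31,98]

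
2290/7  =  2290/7= 327.14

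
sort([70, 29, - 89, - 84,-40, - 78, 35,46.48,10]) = [ - 89 ,-84 , - 78 , - 40, 10,29 , 35 , 46.48,70]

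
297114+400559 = 697673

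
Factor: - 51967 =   -  157^1* 331^1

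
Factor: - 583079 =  - 7^1*31^1* 2687^1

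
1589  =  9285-7696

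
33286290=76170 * 437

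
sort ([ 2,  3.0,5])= [2, 3.0, 5 ]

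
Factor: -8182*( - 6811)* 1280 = 71331330560 = 2^9*5^1*7^2*139^1 * 4091^1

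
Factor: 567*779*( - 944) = -2^4*3^4*7^1*19^1*41^1*59^1 = - 416958192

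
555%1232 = 555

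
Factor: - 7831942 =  - 2^1* 3915971^1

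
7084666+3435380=10520046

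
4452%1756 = 940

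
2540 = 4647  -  2107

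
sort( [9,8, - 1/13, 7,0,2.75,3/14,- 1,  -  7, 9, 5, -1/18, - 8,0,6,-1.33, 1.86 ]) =[ - 8, - 7, - 1.33, - 1, - 1/13,-1/18,0,0,3/14,1.86,2.75, 5,6, 7,  8,9,9] 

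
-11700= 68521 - 80221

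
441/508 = 441/508 = 0.87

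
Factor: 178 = 2^1* 89^1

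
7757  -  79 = 7678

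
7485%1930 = 1695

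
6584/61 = 6584/61 = 107.93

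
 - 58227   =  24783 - 83010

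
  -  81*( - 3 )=243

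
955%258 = 181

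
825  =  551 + 274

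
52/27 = 52/27 = 1.93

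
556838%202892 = 151054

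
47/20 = 47/20 = 2.35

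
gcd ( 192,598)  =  2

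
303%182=121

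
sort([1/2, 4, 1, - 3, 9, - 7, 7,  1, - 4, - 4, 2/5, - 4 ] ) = [ - 7, - 4, - 4, - 4, - 3, 2/5, 1/2 , 1, 1, 4, 7 , 9]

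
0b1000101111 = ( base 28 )JR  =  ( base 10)559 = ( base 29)J8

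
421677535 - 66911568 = 354765967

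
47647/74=47647/74 = 643.88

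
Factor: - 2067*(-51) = 105417= 3^2*13^1*17^1*53^1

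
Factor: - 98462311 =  - 137^1*718703^1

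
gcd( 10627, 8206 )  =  1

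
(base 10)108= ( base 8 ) 154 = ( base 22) 4k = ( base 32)3c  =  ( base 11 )99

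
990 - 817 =173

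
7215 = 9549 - 2334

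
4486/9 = 498 + 4/9=498.44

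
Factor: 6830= 2^1*5^1*683^1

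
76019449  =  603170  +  75416279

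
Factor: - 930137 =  - 13^1*71549^1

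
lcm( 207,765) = 17595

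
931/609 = 1+46/87 = 1.53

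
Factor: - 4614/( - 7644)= 2^ ( - 1 )*7^( - 2 )*13^( - 1 )*769^1 = 769/1274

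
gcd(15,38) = 1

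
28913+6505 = 35418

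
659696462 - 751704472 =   -  92008010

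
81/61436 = 81/61436  =  0.00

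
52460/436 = 120 + 35/109 =120.32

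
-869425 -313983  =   - 1183408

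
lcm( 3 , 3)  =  3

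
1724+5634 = 7358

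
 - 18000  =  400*( - 45 ) 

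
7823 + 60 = 7883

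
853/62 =13 + 47/62=13.76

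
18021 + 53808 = 71829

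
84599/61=84599/61  =  1386.87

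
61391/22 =5581/2 = 2790.50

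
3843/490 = 549/70  =  7.84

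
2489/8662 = 2489/8662 = 0.29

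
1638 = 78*21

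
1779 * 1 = 1779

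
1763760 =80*22047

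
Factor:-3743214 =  -2^1*3^1*623869^1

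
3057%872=441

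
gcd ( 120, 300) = 60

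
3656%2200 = 1456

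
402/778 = 201/389 = 0.52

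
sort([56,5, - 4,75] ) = [ - 4, 5  ,  56,75]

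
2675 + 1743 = 4418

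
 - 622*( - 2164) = 1346008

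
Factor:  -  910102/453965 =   -  2^1 * 5^( - 1 )*113^1*4027^1*90793^( - 1)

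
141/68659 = 141/68659 = 0.00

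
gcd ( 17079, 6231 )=3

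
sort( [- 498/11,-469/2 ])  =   [  -  469/2, - 498/11 ]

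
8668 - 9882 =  - 1214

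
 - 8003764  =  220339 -8224103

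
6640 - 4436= 2204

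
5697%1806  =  279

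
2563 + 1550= 4113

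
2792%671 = 108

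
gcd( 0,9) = 9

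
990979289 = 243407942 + 747571347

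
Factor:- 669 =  - 3^1*223^1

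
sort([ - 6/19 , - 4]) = [ - 4 , - 6/19 ] 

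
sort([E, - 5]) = [ - 5,E ]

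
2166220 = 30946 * 70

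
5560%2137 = 1286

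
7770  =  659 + 7111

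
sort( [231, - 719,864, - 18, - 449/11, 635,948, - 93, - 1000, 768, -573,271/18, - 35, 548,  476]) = [ - 1000, - 719,  -  573, - 93, - 449/11 , - 35,  -  18, 271/18, 231 , 476, 548,635,  768,864,  948 ]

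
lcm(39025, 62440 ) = 312200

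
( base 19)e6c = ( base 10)5180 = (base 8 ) 12074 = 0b1010000111100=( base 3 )21002212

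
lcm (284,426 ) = 852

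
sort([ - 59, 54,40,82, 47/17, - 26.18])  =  [ - 59, - 26.18, 47/17, 40,  54, 82]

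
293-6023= - 5730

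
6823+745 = 7568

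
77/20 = 3 + 17/20 = 3.85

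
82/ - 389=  - 82/389 = - 0.21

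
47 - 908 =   -  861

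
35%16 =3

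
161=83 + 78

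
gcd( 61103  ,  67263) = 7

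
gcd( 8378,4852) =2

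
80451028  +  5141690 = 85592718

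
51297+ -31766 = 19531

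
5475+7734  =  13209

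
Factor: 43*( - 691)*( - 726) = 2^1 * 3^1*11^2*43^1*691^1  =  21571638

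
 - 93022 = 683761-776783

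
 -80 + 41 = -39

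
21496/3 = 21496/3  =  7165.33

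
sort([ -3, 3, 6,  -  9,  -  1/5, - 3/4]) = [ - 9, - 3, - 3/4, - 1/5,3 , 6] 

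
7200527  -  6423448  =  777079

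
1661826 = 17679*94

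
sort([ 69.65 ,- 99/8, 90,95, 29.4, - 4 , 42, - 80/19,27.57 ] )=[ - 99/8, - 80/19, - 4,27.57,29.4,42, 69.65 , 90,95 ]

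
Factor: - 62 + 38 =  - 24 = - 2^3 * 3^1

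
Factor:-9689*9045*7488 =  - 656225893440 = -2^6*3^5* 5^1*13^1*67^1*9689^1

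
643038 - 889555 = -246517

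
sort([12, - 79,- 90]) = [-90,-79,12]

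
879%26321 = 879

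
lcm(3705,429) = 40755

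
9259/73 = 9259/73 = 126.84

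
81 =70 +11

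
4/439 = 4/439 = 0.01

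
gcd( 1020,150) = 30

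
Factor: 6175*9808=60564400 = 2^4*5^2*13^1*19^1*613^1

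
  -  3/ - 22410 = 1/7470 = 0.00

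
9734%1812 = 674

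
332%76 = 28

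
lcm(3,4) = 12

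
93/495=31/165 = 0.19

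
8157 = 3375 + 4782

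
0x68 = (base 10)104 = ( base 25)44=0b1101000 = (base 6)252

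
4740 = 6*790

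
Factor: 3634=2^1*23^1*79^1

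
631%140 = 71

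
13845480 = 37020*374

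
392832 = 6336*62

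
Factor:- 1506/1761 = - 2^1 *251^1*587^( - 1)   =  -502/587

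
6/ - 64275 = -2/21425 = - 0.00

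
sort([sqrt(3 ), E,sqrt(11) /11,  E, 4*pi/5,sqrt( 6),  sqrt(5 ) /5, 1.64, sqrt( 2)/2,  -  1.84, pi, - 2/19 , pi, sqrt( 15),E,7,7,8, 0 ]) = [-1.84, - 2/19,0,sqrt( 11)/11,sqrt( 5 ) /5, sqrt( 2 ) /2, 1.64 , sqrt (3),  sqrt( 6 ),  4 *pi/5, E, E,E,pi, pi,sqrt( 15), 7  ,  7,  8] 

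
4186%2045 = 96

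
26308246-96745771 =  - 70437525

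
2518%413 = 40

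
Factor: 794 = 2^1*397^1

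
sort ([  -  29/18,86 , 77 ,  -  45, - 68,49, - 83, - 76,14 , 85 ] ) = [ - 83, - 76, - 68, - 45, - 29/18,14,49, 77,  85,86 ] 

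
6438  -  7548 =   -  1110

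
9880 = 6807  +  3073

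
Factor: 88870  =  2^1*5^1*8887^1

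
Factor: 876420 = 2^2*3^4*5^1*541^1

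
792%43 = 18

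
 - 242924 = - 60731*4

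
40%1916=40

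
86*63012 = 5419032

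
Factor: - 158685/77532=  - 745/364   =  - 2^( -2) * 5^1*7^( - 1)*13^( - 1 )*149^1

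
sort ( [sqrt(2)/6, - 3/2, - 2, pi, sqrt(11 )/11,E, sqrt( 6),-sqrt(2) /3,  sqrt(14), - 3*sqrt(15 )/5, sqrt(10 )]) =[-3*sqrt(15 ) /5,-2, - 3/2, - sqrt(2)/3 , sqrt(2 )/6,sqrt(11 )/11, sqrt( 6 ), E, pi, sqrt( 10),sqrt(14)]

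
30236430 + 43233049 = 73469479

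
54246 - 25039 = 29207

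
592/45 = 13 + 7/45 = 13.16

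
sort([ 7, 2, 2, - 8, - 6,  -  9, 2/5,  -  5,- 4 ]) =[- 9, - 8, - 6, - 5,-4, 2/5 , 2, 2, 7]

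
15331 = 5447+9884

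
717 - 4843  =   - 4126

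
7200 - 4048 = 3152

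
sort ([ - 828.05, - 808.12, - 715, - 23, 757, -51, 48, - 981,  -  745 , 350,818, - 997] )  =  [ - 997,-981, -828.05, - 808.12, - 745, - 715, - 51, - 23,48 , 350, 757,818 ] 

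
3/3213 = 1/1071 = 0.00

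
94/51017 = 94/51017 = 0.00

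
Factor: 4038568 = 2^3*504821^1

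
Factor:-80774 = -2^1*40387^1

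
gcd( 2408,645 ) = 43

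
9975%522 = 57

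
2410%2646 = 2410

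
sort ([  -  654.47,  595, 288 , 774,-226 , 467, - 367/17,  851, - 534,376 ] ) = [ - 654.47, - 534, - 226, - 367/17, 288,376,467,  595, 774, 851 ]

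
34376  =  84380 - 50004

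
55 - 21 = 34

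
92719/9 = 92719/9 = 10302.11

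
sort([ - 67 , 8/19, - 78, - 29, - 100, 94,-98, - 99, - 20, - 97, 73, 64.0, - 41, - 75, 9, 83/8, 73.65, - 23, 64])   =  [ - 100 , -99, - 98, - 97, - 78, - 75, -67, - 41,-29,  -  23 ,-20,8/19,9, 83/8,  64.0 , 64, 73,73.65, 94]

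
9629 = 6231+3398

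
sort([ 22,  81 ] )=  [ 22,81 ]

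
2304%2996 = 2304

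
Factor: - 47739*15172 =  - 724296108 = -2^2 * 3^1*3793^1*15913^1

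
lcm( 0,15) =0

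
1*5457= 5457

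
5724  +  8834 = 14558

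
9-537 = -528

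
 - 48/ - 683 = 48/683=0.07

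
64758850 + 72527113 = 137285963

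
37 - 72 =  - 35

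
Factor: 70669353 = 3^1*71^1*331781^1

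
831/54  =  277/18 = 15.39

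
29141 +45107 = 74248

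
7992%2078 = 1758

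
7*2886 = 20202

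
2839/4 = 2839/4 = 709.75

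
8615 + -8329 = 286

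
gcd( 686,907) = 1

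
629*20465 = 12872485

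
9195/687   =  3065/229 = 13.38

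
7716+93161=100877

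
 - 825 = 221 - 1046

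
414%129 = 27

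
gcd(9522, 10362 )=6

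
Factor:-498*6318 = -3146364=- 2^2*3^6 *13^1*83^1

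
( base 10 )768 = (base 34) mk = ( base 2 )1100000000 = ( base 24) 180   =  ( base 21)1FC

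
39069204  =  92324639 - 53255435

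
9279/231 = 40+13/77 =40.17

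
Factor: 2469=3^1*823^1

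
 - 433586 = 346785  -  780371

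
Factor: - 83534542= - 2^1*7^1*13^1*458981^1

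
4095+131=4226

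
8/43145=8/43145 = 0.00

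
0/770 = 0 = 0.00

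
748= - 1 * (- 748) 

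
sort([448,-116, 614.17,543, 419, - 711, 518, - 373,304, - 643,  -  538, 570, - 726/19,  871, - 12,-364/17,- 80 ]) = [ - 711, - 643, - 538, - 373, - 116, - 80 , - 726/19, - 364/17, - 12,304,419,448,518 , 543 , 570,614.17 , 871] 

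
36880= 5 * 7376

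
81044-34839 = 46205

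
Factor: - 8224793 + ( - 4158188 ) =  - 12382981 = - 13^1*31^1*30727^1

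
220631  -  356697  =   - 136066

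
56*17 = 952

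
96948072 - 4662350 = 92285722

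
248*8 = 1984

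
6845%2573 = 1699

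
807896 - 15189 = 792707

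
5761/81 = 5761/81 = 71.12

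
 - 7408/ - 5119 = 1 + 2289/5119 = 1.45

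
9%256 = 9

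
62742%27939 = 6864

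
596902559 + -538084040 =58818519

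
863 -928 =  - 65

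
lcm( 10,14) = 70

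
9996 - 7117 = 2879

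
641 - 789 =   -  148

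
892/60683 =892/60683= 0.01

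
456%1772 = 456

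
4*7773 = 31092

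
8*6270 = 50160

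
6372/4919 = 6372/4919 = 1.30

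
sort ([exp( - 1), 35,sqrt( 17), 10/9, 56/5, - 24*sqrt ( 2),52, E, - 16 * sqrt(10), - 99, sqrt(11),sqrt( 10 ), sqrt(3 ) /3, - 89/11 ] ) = [ - 99, - 16*sqrt( 10 ),  -  24*sqrt( 2 ), - 89/11, exp( - 1), sqrt( 3)/3, 10/9, E,  sqrt( 10 ),  sqrt ( 11), sqrt(17 ), 56/5, 35, 52] 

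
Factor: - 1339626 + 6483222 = 2^2*3^1*428633^1 = 5143596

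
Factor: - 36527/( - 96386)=2^( - 1)*36527^1*48193^( -1)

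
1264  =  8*158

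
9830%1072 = 182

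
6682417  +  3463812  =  10146229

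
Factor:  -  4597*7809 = -3^1*19^1* 137^1*4597^1 = - 35897973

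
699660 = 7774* 90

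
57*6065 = 345705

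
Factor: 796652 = 2^2*277^1*719^1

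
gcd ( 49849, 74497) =79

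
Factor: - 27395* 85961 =- 5^1*67^1*1283^1 * 5479^1 = -  2354901595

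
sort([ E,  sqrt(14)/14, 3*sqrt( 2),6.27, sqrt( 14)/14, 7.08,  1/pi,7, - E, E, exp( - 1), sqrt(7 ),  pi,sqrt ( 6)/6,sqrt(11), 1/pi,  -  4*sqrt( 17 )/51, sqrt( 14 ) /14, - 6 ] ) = [ - 6,-E, - 4 * sqrt( 17)/51, sqrt(14)/14, sqrt(14)/14,  sqrt( 14)/14, 1/pi, 1/pi,  exp( - 1),  sqrt( 6)/6, sqrt( 7), E, E, pi, sqrt(11) , 3 * sqrt(2), 6.27, 7, 7.08]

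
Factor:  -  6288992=-2^5*149^1*1319^1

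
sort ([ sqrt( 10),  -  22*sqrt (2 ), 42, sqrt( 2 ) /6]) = [  -  22 * sqrt( 2 ),  sqrt(2 )/6,sqrt(10),42]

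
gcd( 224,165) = 1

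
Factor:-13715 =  - 5^1*13^1*211^1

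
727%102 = 13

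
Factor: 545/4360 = 2^(  -  3)=1/8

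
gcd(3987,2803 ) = 1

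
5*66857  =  334285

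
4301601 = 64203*67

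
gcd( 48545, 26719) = 7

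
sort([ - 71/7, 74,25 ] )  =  [-71/7,  25, 74]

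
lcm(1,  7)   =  7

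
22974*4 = 91896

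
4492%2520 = 1972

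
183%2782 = 183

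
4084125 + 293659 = 4377784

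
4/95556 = 1/23889 = 0.00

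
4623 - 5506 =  - 883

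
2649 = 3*883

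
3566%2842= 724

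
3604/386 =1802/193  =  9.34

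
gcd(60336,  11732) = 1676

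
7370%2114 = 1028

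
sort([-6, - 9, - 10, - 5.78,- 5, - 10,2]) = [ - 10,  -  10, - 9,-6, - 5.78, - 5,2] 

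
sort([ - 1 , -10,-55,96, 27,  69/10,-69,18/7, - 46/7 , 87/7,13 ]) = [ - 69, - 55,-10, - 46/7, - 1,18/7,  69/10,87/7,13, 27,96]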